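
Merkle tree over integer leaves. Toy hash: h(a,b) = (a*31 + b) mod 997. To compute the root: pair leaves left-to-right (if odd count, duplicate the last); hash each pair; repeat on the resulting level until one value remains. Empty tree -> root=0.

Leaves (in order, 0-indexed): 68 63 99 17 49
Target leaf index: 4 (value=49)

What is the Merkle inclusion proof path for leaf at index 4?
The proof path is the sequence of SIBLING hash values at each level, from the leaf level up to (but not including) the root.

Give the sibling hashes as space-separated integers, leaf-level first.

L0 (leaves): [68, 63, 99, 17, 49], target index=4
L1: h(68,63)=(68*31+63)%997=177 [pair 0] h(99,17)=(99*31+17)%997=95 [pair 1] h(49,49)=(49*31+49)%997=571 [pair 2] -> [177, 95, 571]
  Sibling for proof at L0: 49
L2: h(177,95)=(177*31+95)%997=597 [pair 0] h(571,571)=(571*31+571)%997=326 [pair 1] -> [597, 326]
  Sibling for proof at L1: 571
L3: h(597,326)=(597*31+326)%997=887 [pair 0] -> [887]
  Sibling for proof at L2: 597
Root: 887
Proof path (sibling hashes from leaf to root): [49, 571, 597]

Answer: 49 571 597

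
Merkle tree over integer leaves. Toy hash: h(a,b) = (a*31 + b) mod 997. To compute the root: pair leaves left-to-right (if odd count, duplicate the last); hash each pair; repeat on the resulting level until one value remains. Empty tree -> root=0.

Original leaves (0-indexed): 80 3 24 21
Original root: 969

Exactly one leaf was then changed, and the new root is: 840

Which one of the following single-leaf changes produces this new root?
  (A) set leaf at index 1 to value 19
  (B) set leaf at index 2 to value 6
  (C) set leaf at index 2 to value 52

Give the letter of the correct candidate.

Original leaves: [80, 3, 24, 21]
Target new root: 840
Try each candidate change and compute the resulting root:
Candidate A: set leaf[1] = 19 -> leaves = [80, 19, 24, 21]
  L0: [80, 19, 24, 21]
  L1: h(80,19)=(80*31+19)%997=505 h(24,21)=(24*31+21)%997=765 -> [505, 765]
  L2: h(505,765)=(505*31+765)%997=468 -> [468]
  root = 468 != target 840
Candidate B: set leaf[2] = 6 -> leaves = [80, 3, 6, 21]
  L0: [80, 3, 6, 21]
  L1: h(80,3)=(80*31+3)%997=489 h(6,21)=(6*31+21)%997=207 -> [489, 207]
  L2: h(489,207)=(489*31+207)%997=411 -> [411]
  root = 411 != target 840
Candidate C: set leaf[2] = 52 -> leaves = [80, 3, 52, 21]
  L0: [80, 3, 52, 21]
  L1: h(80,3)=(80*31+3)%997=489 h(52,21)=(52*31+21)%997=636 -> [489, 636]
  L2: h(489,636)=(489*31+636)%997=840 -> [840]
  root = 840 == target 840  ** MATCH **
Candidate C produces the target root.

Answer: C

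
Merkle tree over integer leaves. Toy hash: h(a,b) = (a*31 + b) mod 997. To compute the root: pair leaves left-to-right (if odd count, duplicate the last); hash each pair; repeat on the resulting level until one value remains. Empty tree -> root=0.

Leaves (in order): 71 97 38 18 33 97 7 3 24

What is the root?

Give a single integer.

Answer: 725

Derivation:
L0: [71, 97, 38, 18, 33, 97, 7, 3, 24]
L1: h(71,97)=(71*31+97)%997=304 h(38,18)=(38*31+18)%997=199 h(33,97)=(33*31+97)%997=123 h(7,3)=(7*31+3)%997=220 h(24,24)=(24*31+24)%997=768 -> [304, 199, 123, 220, 768]
L2: h(304,199)=(304*31+199)%997=650 h(123,220)=(123*31+220)%997=45 h(768,768)=(768*31+768)%997=648 -> [650, 45, 648]
L3: h(650,45)=(650*31+45)%997=255 h(648,648)=(648*31+648)%997=796 -> [255, 796]
L4: h(255,796)=(255*31+796)%997=725 -> [725]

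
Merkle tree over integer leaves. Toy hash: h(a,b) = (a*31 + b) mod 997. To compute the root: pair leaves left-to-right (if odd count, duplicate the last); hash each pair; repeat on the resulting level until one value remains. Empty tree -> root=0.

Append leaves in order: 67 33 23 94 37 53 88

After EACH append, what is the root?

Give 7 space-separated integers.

After append 67 (leaves=[67]):
  L0: [67]
  root=67
After append 33 (leaves=[67, 33]):
  L0: [67, 33]
  L1: h(67,33)=(67*31+33)%997=116 -> [116]
  root=116
After append 23 (leaves=[67, 33, 23]):
  L0: [67, 33, 23]
  L1: h(67,33)=(67*31+33)%997=116 h(23,23)=(23*31+23)%997=736 -> [116, 736]
  L2: h(116,736)=(116*31+736)%997=344 -> [344]
  root=344
After append 94 (leaves=[67, 33, 23, 94]):
  L0: [67, 33, 23, 94]
  L1: h(67,33)=(67*31+33)%997=116 h(23,94)=(23*31+94)%997=807 -> [116, 807]
  L2: h(116,807)=(116*31+807)%997=415 -> [415]
  root=415
After append 37 (leaves=[67, 33, 23, 94, 37]):
  L0: [67, 33, 23, 94, 37]
  L1: h(67,33)=(67*31+33)%997=116 h(23,94)=(23*31+94)%997=807 h(37,37)=(37*31+37)%997=187 -> [116, 807, 187]
  L2: h(116,807)=(116*31+807)%997=415 h(187,187)=(187*31+187)%997=2 -> [415, 2]
  L3: h(415,2)=(415*31+2)%997=903 -> [903]
  root=903
After append 53 (leaves=[67, 33, 23, 94, 37, 53]):
  L0: [67, 33, 23, 94, 37, 53]
  L1: h(67,33)=(67*31+33)%997=116 h(23,94)=(23*31+94)%997=807 h(37,53)=(37*31+53)%997=203 -> [116, 807, 203]
  L2: h(116,807)=(116*31+807)%997=415 h(203,203)=(203*31+203)%997=514 -> [415, 514]
  L3: h(415,514)=(415*31+514)%997=418 -> [418]
  root=418
After append 88 (leaves=[67, 33, 23, 94, 37, 53, 88]):
  L0: [67, 33, 23, 94, 37, 53, 88]
  L1: h(67,33)=(67*31+33)%997=116 h(23,94)=(23*31+94)%997=807 h(37,53)=(37*31+53)%997=203 h(88,88)=(88*31+88)%997=822 -> [116, 807, 203, 822]
  L2: h(116,807)=(116*31+807)%997=415 h(203,822)=(203*31+822)%997=136 -> [415, 136]
  L3: h(415,136)=(415*31+136)%997=40 -> [40]
  root=40

Answer: 67 116 344 415 903 418 40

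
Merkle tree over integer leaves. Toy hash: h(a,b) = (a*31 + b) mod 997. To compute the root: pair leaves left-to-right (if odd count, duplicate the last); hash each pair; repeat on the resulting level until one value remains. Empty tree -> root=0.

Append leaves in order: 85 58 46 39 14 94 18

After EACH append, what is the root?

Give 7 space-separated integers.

Answer: 85 699 210 203 689 258 306

Derivation:
After append 85 (leaves=[85]):
  L0: [85]
  root=85
After append 58 (leaves=[85, 58]):
  L0: [85, 58]
  L1: h(85,58)=(85*31+58)%997=699 -> [699]
  root=699
After append 46 (leaves=[85, 58, 46]):
  L0: [85, 58, 46]
  L1: h(85,58)=(85*31+58)%997=699 h(46,46)=(46*31+46)%997=475 -> [699, 475]
  L2: h(699,475)=(699*31+475)%997=210 -> [210]
  root=210
After append 39 (leaves=[85, 58, 46, 39]):
  L0: [85, 58, 46, 39]
  L1: h(85,58)=(85*31+58)%997=699 h(46,39)=(46*31+39)%997=468 -> [699, 468]
  L2: h(699,468)=(699*31+468)%997=203 -> [203]
  root=203
After append 14 (leaves=[85, 58, 46, 39, 14]):
  L0: [85, 58, 46, 39, 14]
  L1: h(85,58)=(85*31+58)%997=699 h(46,39)=(46*31+39)%997=468 h(14,14)=(14*31+14)%997=448 -> [699, 468, 448]
  L2: h(699,468)=(699*31+468)%997=203 h(448,448)=(448*31+448)%997=378 -> [203, 378]
  L3: h(203,378)=(203*31+378)%997=689 -> [689]
  root=689
After append 94 (leaves=[85, 58, 46, 39, 14, 94]):
  L0: [85, 58, 46, 39, 14, 94]
  L1: h(85,58)=(85*31+58)%997=699 h(46,39)=(46*31+39)%997=468 h(14,94)=(14*31+94)%997=528 -> [699, 468, 528]
  L2: h(699,468)=(699*31+468)%997=203 h(528,528)=(528*31+528)%997=944 -> [203, 944]
  L3: h(203,944)=(203*31+944)%997=258 -> [258]
  root=258
After append 18 (leaves=[85, 58, 46, 39, 14, 94, 18]):
  L0: [85, 58, 46, 39, 14, 94, 18]
  L1: h(85,58)=(85*31+58)%997=699 h(46,39)=(46*31+39)%997=468 h(14,94)=(14*31+94)%997=528 h(18,18)=(18*31+18)%997=576 -> [699, 468, 528, 576]
  L2: h(699,468)=(699*31+468)%997=203 h(528,576)=(528*31+576)%997=992 -> [203, 992]
  L3: h(203,992)=(203*31+992)%997=306 -> [306]
  root=306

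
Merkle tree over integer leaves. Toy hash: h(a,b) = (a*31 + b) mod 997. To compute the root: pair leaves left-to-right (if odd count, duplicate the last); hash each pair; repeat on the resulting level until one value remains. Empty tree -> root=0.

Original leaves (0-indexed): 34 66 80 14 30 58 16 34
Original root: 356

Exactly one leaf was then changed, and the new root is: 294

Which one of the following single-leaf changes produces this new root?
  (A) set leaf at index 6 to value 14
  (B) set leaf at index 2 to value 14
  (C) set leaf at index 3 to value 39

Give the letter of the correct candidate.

Answer: A

Derivation:
Original leaves: [34, 66, 80, 14, 30, 58, 16, 34]
Target new root: 294
Try each candidate change and compute the resulting root:
Candidate A: set leaf[6] = 14 -> leaves = [34, 66, 80, 14, 30, 58, 14, 34]
  L0: [34, 66, 80, 14, 30, 58, 14, 34]
  L1: h(34,66)=(34*31+66)%997=123 h(80,14)=(80*31+14)%997=500 h(30,58)=(30*31+58)%997=988 h(14,34)=(14*31+34)%997=468 -> [123, 500, 988, 468]
  L2: h(123,500)=(123*31+500)%997=325 h(988,468)=(988*31+468)%997=189 -> [325, 189]
  L3: h(325,189)=(325*31+189)%997=294 -> [294]
  root = 294 == target 294  ** MATCH **
Candidate B: set leaf[2] = 14 -> leaves = [34, 66, 14, 14, 30, 58, 16, 34]
  L0: [34, 66, 14, 14, 30, 58, 16, 34]
  L1: h(34,66)=(34*31+66)%997=123 h(14,14)=(14*31+14)%997=448 h(30,58)=(30*31+58)%997=988 h(16,34)=(16*31+34)%997=530 -> [123, 448, 988, 530]
  L2: h(123,448)=(123*31+448)%997=273 h(988,530)=(988*31+530)%997=251 -> [273, 251]
  L3: h(273,251)=(273*31+251)%997=738 -> [738]
  root = 738 != target 294
Candidate C: set leaf[3] = 39 -> leaves = [34, 66, 80, 39, 30, 58, 16, 34]
  L0: [34, 66, 80, 39, 30, 58, 16, 34]
  L1: h(34,66)=(34*31+66)%997=123 h(80,39)=(80*31+39)%997=525 h(30,58)=(30*31+58)%997=988 h(16,34)=(16*31+34)%997=530 -> [123, 525, 988, 530]
  L2: h(123,525)=(123*31+525)%997=350 h(988,530)=(988*31+530)%997=251 -> [350, 251]
  L3: h(350,251)=(350*31+251)%997=134 -> [134]
  root = 134 != target 294
Candidate A produces the target root.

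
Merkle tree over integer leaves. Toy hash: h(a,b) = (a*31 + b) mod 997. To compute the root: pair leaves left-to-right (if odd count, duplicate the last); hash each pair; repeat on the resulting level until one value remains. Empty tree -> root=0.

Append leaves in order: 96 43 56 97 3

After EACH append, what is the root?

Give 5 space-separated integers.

Answer: 96 28 666 707 64

Derivation:
After append 96 (leaves=[96]):
  L0: [96]
  root=96
After append 43 (leaves=[96, 43]):
  L0: [96, 43]
  L1: h(96,43)=(96*31+43)%997=28 -> [28]
  root=28
After append 56 (leaves=[96, 43, 56]):
  L0: [96, 43, 56]
  L1: h(96,43)=(96*31+43)%997=28 h(56,56)=(56*31+56)%997=795 -> [28, 795]
  L2: h(28,795)=(28*31+795)%997=666 -> [666]
  root=666
After append 97 (leaves=[96, 43, 56, 97]):
  L0: [96, 43, 56, 97]
  L1: h(96,43)=(96*31+43)%997=28 h(56,97)=(56*31+97)%997=836 -> [28, 836]
  L2: h(28,836)=(28*31+836)%997=707 -> [707]
  root=707
After append 3 (leaves=[96, 43, 56, 97, 3]):
  L0: [96, 43, 56, 97, 3]
  L1: h(96,43)=(96*31+43)%997=28 h(56,97)=(56*31+97)%997=836 h(3,3)=(3*31+3)%997=96 -> [28, 836, 96]
  L2: h(28,836)=(28*31+836)%997=707 h(96,96)=(96*31+96)%997=81 -> [707, 81]
  L3: h(707,81)=(707*31+81)%997=64 -> [64]
  root=64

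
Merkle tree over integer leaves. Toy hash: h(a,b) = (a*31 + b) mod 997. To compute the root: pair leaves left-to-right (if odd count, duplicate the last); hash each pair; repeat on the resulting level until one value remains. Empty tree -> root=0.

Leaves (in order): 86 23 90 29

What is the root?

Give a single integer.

L0: [86, 23, 90, 29]
L1: h(86,23)=(86*31+23)%997=695 h(90,29)=(90*31+29)%997=825 -> [695, 825]
L2: h(695,825)=(695*31+825)%997=436 -> [436]

Answer: 436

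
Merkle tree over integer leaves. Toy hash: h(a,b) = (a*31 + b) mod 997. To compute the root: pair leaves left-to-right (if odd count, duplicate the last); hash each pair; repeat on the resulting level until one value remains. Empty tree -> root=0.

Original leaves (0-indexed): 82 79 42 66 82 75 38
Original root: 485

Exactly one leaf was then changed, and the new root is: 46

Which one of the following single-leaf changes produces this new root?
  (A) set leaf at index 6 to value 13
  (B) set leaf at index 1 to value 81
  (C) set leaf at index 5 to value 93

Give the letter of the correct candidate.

Original leaves: [82, 79, 42, 66, 82, 75, 38]
Target new root: 46
Try each candidate change and compute the resulting root:
Candidate A: set leaf[6] = 13 -> leaves = [82, 79, 42, 66, 82, 75, 13]
  L0: [82, 79, 42, 66, 82, 75, 13]
  L1: h(82,79)=(82*31+79)%997=627 h(42,66)=(42*31+66)%997=371 h(82,75)=(82*31+75)%997=623 h(13,13)=(13*31+13)%997=416 -> [627, 371, 623, 416]
  L2: h(627,371)=(627*31+371)%997=865 h(623,416)=(623*31+416)%997=786 -> [865, 786]
  L3: h(865,786)=(865*31+786)%997=682 -> [682]
  root = 682 != target 46
Candidate B: set leaf[1] = 81 -> leaves = [82, 81, 42, 66, 82, 75, 38]
  L0: [82, 81, 42, 66, 82, 75, 38]
  L1: h(82,81)=(82*31+81)%997=629 h(42,66)=(42*31+66)%997=371 h(82,75)=(82*31+75)%997=623 h(38,38)=(38*31+38)%997=219 -> [629, 371, 623, 219]
  L2: h(629,371)=(629*31+371)%997=927 h(623,219)=(623*31+219)%997=589 -> [927, 589]
  L3: h(927,589)=(927*31+589)%997=413 -> [413]
  root = 413 != target 46
Candidate C: set leaf[5] = 93 -> leaves = [82, 79, 42, 66, 82, 93, 38]
  L0: [82, 79, 42, 66, 82, 93, 38]
  L1: h(82,79)=(82*31+79)%997=627 h(42,66)=(42*31+66)%997=371 h(82,93)=(82*31+93)%997=641 h(38,38)=(38*31+38)%997=219 -> [627, 371, 641, 219]
  L2: h(627,371)=(627*31+371)%997=865 h(641,219)=(641*31+219)%997=150 -> [865, 150]
  L3: h(865,150)=(865*31+150)%997=46 -> [46]
  root = 46 == target 46  ** MATCH **
Candidate C produces the target root.

Answer: C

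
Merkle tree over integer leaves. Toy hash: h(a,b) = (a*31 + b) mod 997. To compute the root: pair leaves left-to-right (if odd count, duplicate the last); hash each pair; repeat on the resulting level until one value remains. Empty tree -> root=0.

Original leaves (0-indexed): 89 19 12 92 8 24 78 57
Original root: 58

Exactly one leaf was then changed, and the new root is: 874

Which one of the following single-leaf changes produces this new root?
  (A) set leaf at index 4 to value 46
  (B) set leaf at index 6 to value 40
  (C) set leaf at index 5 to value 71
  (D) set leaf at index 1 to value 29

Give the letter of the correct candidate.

Answer: B

Derivation:
Original leaves: [89, 19, 12, 92, 8, 24, 78, 57]
Target new root: 874
Try each candidate change and compute the resulting root:
Candidate A: set leaf[4] = 46 -> leaves = [89, 19, 12, 92, 46, 24, 78, 57]
  L0: [89, 19, 12, 92, 46, 24, 78, 57]
  L1: h(89,19)=(89*31+19)%997=784 h(12,92)=(12*31+92)%997=464 h(46,24)=(46*31+24)%997=453 h(78,57)=(78*31+57)%997=481 -> [784, 464, 453, 481]
  L2: h(784,464)=(784*31+464)%997=840 h(453,481)=(453*31+481)%997=566 -> [840, 566]
  L3: h(840,566)=(840*31+566)%997=684 -> [684]
  root = 684 != target 874
Candidate B: set leaf[6] = 40 -> leaves = [89, 19, 12, 92, 8, 24, 40, 57]
  L0: [89, 19, 12, 92, 8, 24, 40, 57]
  L1: h(89,19)=(89*31+19)%997=784 h(12,92)=(12*31+92)%997=464 h(8,24)=(8*31+24)%997=272 h(40,57)=(40*31+57)%997=300 -> [784, 464, 272, 300]
  L2: h(784,464)=(784*31+464)%997=840 h(272,300)=(272*31+300)%997=756 -> [840, 756]
  L3: h(840,756)=(840*31+756)%997=874 -> [874]
  root = 874 == target 874  ** MATCH **
Candidate C: set leaf[5] = 71 -> leaves = [89, 19, 12, 92, 8, 71, 78, 57]
  L0: [89, 19, 12, 92, 8, 71, 78, 57]
  L1: h(89,19)=(89*31+19)%997=784 h(12,92)=(12*31+92)%997=464 h(8,71)=(8*31+71)%997=319 h(78,57)=(78*31+57)%997=481 -> [784, 464, 319, 481]
  L2: h(784,464)=(784*31+464)%997=840 h(319,481)=(319*31+481)%997=400 -> [840, 400]
  L3: h(840,400)=(840*31+400)%997=518 -> [518]
  root = 518 != target 874
Candidate D: set leaf[1] = 29 -> leaves = [89, 29, 12, 92, 8, 24, 78, 57]
  L0: [89, 29, 12, 92, 8, 24, 78, 57]
  L1: h(89,29)=(89*31+29)%997=794 h(12,92)=(12*31+92)%997=464 h(8,24)=(8*31+24)%997=272 h(78,57)=(78*31+57)%997=481 -> [794, 464, 272, 481]
  L2: h(794,464)=(794*31+464)%997=153 h(272,481)=(272*31+481)%997=937 -> [153, 937]
  L3: h(153,937)=(153*31+937)%997=695 -> [695]
  root = 695 != target 874
Candidate B produces the target root.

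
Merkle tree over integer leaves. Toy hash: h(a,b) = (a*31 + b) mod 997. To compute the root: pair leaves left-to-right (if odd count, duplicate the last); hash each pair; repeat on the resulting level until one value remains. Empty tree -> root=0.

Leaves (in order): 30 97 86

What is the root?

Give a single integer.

L0: [30, 97, 86]
L1: h(30,97)=(30*31+97)%997=30 h(86,86)=(86*31+86)%997=758 -> [30, 758]
L2: h(30,758)=(30*31+758)%997=691 -> [691]

Answer: 691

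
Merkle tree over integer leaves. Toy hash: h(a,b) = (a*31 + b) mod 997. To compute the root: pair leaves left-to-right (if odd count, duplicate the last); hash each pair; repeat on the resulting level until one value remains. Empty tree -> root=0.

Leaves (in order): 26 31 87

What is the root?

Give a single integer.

L0: [26, 31, 87]
L1: h(26,31)=(26*31+31)%997=837 h(87,87)=(87*31+87)%997=790 -> [837, 790]
L2: h(837,790)=(837*31+790)%997=815 -> [815]

Answer: 815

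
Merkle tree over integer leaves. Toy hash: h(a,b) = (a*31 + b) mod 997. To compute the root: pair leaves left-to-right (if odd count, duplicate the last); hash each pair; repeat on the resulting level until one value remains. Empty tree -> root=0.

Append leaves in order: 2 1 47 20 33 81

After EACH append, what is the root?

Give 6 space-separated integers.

Answer: 2 63 466 439 542 84

Derivation:
After append 2 (leaves=[2]):
  L0: [2]
  root=2
After append 1 (leaves=[2, 1]):
  L0: [2, 1]
  L1: h(2,1)=(2*31+1)%997=63 -> [63]
  root=63
After append 47 (leaves=[2, 1, 47]):
  L0: [2, 1, 47]
  L1: h(2,1)=(2*31+1)%997=63 h(47,47)=(47*31+47)%997=507 -> [63, 507]
  L2: h(63,507)=(63*31+507)%997=466 -> [466]
  root=466
After append 20 (leaves=[2, 1, 47, 20]):
  L0: [2, 1, 47, 20]
  L1: h(2,1)=(2*31+1)%997=63 h(47,20)=(47*31+20)%997=480 -> [63, 480]
  L2: h(63,480)=(63*31+480)%997=439 -> [439]
  root=439
After append 33 (leaves=[2, 1, 47, 20, 33]):
  L0: [2, 1, 47, 20, 33]
  L1: h(2,1)=(2*31+1)%997=63 h(47,20)=(47*31+20)%997=480 h(33,33)=(33*31+33)%997=59 -> [63, 480, 59]
  L2: h(63,480)=(63*31+480)%997=439 h(59,59)=(59*31+59)%997=891 -> [439, 891]
  L3: h(439,891)=(439*31+891)%997=542 -> [542]
  root=542
After append 81 (leaves=[2, 1, 47, 20, 33, 81]):
  L0: [2, 1, 47, 20, 33, 81]
  L1: h(2,1)=(2*31+1)%997=63 h(47,20)=(47*31+20)%997=480 h(33,81)=(33*31+81)%997=107 -> [63, 480, 107]
  L2: h(63,480)=(63*31+480)%997=439 h(107,107)=(107*31+107)%997=433 -> [439, 433]
  L3: h(439,433)=(439*31+433)%997=84 -> [84]
  root=84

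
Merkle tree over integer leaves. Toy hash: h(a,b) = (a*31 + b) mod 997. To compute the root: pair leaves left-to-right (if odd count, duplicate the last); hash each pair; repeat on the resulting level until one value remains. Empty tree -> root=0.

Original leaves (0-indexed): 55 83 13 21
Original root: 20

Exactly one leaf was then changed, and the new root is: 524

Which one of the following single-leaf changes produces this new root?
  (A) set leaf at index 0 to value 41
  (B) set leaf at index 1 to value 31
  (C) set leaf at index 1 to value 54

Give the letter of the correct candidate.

Original leaves: [55, 83, 13, 21]
Target new root: 524
Try each candidate change and compute the resulting root:
Candidate A: set leaf[0] = 41 -> leaves = [41, 83, 13, 21]
  L0: [41, 83, 13, 21]
  L1: h(41,83)=(41*31+83)%997=357 h(13,21)=(13*31+21)%997=424 -> [357, 424]
  L2: h(357,424)=(357*31+424)%997=524 -> [524]
  root = 524 == target 524  ** MATCH **
Candidate B: set leaf[1] = 31 -> leaves = [55, 31, 13, 21]
  L0: [55, 31, 13, 21]
  L1: h(55,31)=(55*31+31)%997=739 h(13,21)=(13*31+21)%997=424 -> [739, 424]
  L2: h(739,424)=(739*31+424)%997=402 -> [402]
  root = 402 != target 524
Candidate C: set leaf[1] = 54 -> leaves = [55, 54, 13, 21]
  L0: [55, 54, 13, 21]
  L1: h(55,54)=(55*31+54)%997=762 h(13,21)=(13*31+21)%997=424 -> [762, 424]
  L2: h(762,424)=(762*31+424)%997=118 -> [118]
  root = 118 != target 524
Candidate A produces the target root.

Answer: A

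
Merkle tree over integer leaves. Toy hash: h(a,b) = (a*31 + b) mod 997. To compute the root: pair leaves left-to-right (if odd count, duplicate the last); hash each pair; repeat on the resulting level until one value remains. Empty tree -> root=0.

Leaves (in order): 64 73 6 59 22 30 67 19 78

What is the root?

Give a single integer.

L0: [64, 73, 6, 59, 22, 30, 67, 19, 78]
L1: h(64,73)=(64*31+73)%997=63 h(6,59)=(6*31+59)%997=245 h(22,30)=(22*31+30)%997=712 h(67,19)=(67*31+19)%997=102 h(78,78)=(78*31+78)%997=502 -> [63, 245, 712, 102, 502]
L2: h(63,245)=(63*31+245)%997=204 h(712,102)=(712*31+102)%997=240 h(502,502)=(502*31+502)%997=112 -> [204, 240, 112]
L3: h(204,240)=(204*31+240)%997=582 h(112,112)=(112*31+112)%997=593 -> [582, 593]
L4: h(582,593)=(582*31+593)%997=689 -> [689]

Answer: 689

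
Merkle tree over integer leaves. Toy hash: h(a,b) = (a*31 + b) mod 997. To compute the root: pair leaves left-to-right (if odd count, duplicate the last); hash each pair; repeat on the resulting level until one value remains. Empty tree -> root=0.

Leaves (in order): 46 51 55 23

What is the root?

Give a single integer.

L0: [46, 51, 55, 23]
L1: h(46,51)=(46*31+51)%997=480 h(55,23)=(55*31+23)%997=731 -> [480, 731]
L2: h(480,731)=(480*31+731)%997=656 -> [656]

Answer: 656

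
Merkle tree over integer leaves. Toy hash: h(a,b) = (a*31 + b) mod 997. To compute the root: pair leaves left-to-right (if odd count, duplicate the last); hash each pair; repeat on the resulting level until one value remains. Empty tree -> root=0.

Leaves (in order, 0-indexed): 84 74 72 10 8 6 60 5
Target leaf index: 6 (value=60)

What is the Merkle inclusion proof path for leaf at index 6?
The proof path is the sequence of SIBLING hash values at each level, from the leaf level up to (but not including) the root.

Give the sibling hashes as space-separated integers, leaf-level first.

Answer: 5 254 515

Derivation:
L0 (leaves): [84, 74, 72, 10, 8, 6, 60, 5], target index=6
L1: h(84,74)=(84*31+74)%997=684 [pair 0] h(72,10)=(72*31+10)%997=248 [pair 1] h(8,6)=(8*31+6)%997=254 [pair 2] h(60,5)=(60*31+5)%997=868 [pair 3] -> [684, 248, 254, 868]
  Sibling for proof at L0: 5
L2: h(684,248)=(684*31+248)%997=515 [pair 0] h(254,868)=(254*31+868)%997=766 [pair 1] -> [515, 766]
  Sibling for proof at L1: 254
L3: h(515,766)=(515*31+766)%997=779 [pair 0] -> [779]
  Sibling for proof at L2: 515
Root: 779
Proof path (sibling hashes from leaf to root): [5, 254, 515]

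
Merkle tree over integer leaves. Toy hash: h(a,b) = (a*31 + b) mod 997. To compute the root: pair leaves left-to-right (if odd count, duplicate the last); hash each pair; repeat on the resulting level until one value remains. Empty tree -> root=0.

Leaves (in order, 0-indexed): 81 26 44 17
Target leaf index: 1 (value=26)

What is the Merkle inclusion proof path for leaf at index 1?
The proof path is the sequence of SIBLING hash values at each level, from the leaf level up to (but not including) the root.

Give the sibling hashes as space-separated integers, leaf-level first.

Answer: 81 384

Derivation:
L0 (leaves): [81, 26, 44, 17], target index=1
L1: h(81,26)=(81*31+26)%997=543 [pair 0] h(44,17)=(44*31+17)%997=384 [pair 1] -> [543, 384]
  Sibling for proof at L0: 81
L2: h(543,384)=(543*31+384)%997=268 [pair 0] -> [268]
  Sibling for proof at L1: 384
Root: 268
Proof path (sibling hashes from leaf to root): [81, 384]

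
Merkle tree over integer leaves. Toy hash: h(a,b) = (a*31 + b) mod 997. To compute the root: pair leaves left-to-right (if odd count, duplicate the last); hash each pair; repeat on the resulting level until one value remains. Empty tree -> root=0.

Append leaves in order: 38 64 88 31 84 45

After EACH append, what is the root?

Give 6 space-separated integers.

After append 38 (leaves=[38]):
  L0: [38]
  root=38
After append 64 (leaves=[38, 64]):
  L0: [38, 64]
  L1: h(38,64)=(38*31+64)%997=245 -> [245]
  root=245
After append 88 (leaves=[38, 64, 88]):
  L0: [38, 64, 88]
  L1: h(38,64)=(38*31+64)%997=245 h(88,88)=(88*31+88)%997=822 -> [245, 822]
  L2: h(245,822)=(245*31+822)%997=441 -> [441]
  root=441
After append 31 (leaves=[38, 64, 88, 31]):
  L0: [38, 64, 88, 31]
  L1: h(38,64)=(38*31+64)%997=245 h(88,31)=(88*31+31)%997=765 -> [245, 765]
  L2: h(245,765)=(245*31+765)%997=384 -> [384]
  root=384
After append 84 (leaves=[38, 64, 88, 31, 84]):
  L0: [38, 64, 88, 31, 84]
  L1: h(38,64)=(38*31+64)%997=245 h(88,31)=(88*31+31)%997=765 h(84,84)=(84*31+84)%997=694 -> [245, 765, 694]
  L2: h(245,765)=(245*31+765)%997=384 h(694,694)=(694*31+694)%997=274 -> [384, 274]
  L3: h(384,274)=(384*31+274)%997=214 -> [214]
  root=214
After append 45 (leaves=[38, 64, 88, 31, 84, 45]):
  L0: [38, 64, 88, 31, 84, 45]
  L1: h(38,64)=(38*31+64)%997=245 h(88,31)=(88*31+31)%997=765 h(84,45)=(84*31+45)%997=655 -> [245, 765, 655]
  L2: h(245,765)=(245*31+765)%997=384 h(655,655)=(655*31+655)%997=23 -> [384, 23]
  L3: h(384,23)=(384*31+23)%997=960 -> [960]
  root=960

Answer: 38 245 441 384 214 960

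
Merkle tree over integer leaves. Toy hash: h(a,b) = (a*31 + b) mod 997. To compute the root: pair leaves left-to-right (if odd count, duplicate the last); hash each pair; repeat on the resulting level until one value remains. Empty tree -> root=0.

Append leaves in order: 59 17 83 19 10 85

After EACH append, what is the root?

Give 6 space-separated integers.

Answer: 59 849 62 995 208 614

Derivation:
After append 59 (leaves=[59]):
  L0: [59]
  root=59
After append 17 (leaves=[59, 17]):
  L0: [59, 17]
  L1: h(59,17)=(59*31+17)%997=849 -> [849]
  root=849
After append 83 (leaves=[59, 17, 83]):
  L0: [59, 17, 83]
  L1: h(59,17)=(59*31+17)%997=849 h(83,83)=(83*31+83)%997=662 -> [849, 662]
  L2: h(849,662)=(849*31+662)%997=62 -> [62]
  root=62
After append 19 (leaves=[59, 17, 83, 19]):
  L0: [59, 17, 83, 19]
  L1: h(59,17)=(59*31+17)%997=849 h(83,19)=(83*31+19)%997=598 -> [849, 598]
  L2: h(849,598)=(849*31+598)%997=995 -> [995]
  root=995
After append 10 (leaves=[59, 17, 83, 19, 10]):
  L0: [59, 17, 83, 19, 10]
  L1: h(59,17)=(59*31+17)%997=849 h(83,19)=(83*31+19)%997=598 h(10,10)=(10*31+10)%997=320 -> [849, 598, 320]
  L2: h(849,598)=(849*31+598)%997=995 h(320,320)=(320*31+320)%997=270 -> [995, 270]
  L3: h(995,270)=(995*31+270)%997=208 -> [208]
  root=208
After append 85 (leaves=[59, 17, 83, 19, 10, 85]):
  L0: [59, 17, 83, 19, 10, 85]
  L1: h(59,17)=(59*31+17)%997=849 h(83,19)=(83*31+19)%997=598 h(10,85)=(10*31+85)%997=395 -> [849, 598, 395]
  L2: h(849,598)=(849*31+598)%997=995 h(395,395)=(395*31+395)%997=676 -> [995, 676]
  L3: h(995,676)=(995*31+676)%997=614 -> [614]
  root=614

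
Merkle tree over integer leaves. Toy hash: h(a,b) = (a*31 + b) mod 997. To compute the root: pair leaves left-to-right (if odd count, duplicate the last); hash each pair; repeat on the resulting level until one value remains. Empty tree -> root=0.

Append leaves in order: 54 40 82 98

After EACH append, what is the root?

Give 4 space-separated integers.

Answer: 54 717 923 939

Derivation:
After append 54 (leaves=[54]):
  L0: [54]
  root=54
After append 40 (leaves=[54, 40]):
  L0: [54, 40]
  L1: h(54,40)=(54*31+40)%997=717 -> [717]
  root=717
After append 82 (leaves=[54, 40, 82]):
  L0: [54, 40, 82]
  L1: h(54,40)=(54*31+40)%997=717 h(82,82)=(82*31+82)%997=630 -> [717, 630]
  L2: h(717,630)=(717*31+630)%997=923 -> [923]
  root=923
After append 98 (leaves=[54, 40, 82, 98]):
  L0: [54, 40, 82, 98]
  L1: h(54,40)=(54*31+40)%997=717 h(82,98)=(82*31+98)%997=646 -> [717, 646]
  L2: h(717,646)=(717*31+646)%997=939 -> [939]
  root=939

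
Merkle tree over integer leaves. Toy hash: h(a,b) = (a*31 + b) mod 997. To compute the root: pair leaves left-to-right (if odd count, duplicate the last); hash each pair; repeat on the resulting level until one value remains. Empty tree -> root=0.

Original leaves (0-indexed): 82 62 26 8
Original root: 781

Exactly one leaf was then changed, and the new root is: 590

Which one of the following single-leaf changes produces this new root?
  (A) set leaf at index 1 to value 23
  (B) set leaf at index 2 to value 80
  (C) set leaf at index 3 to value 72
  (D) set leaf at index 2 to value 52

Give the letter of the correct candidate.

Answer: D

Derivation:
Original leaves: [82, 62, 26, 8]
Target new root: 590
Try each candidate change and compute the resulting root:
Candidate A: set leaf[1] = 23 -> leaves = [82, 23, 26, 8]
  L0: [82, 23, 26, 8]
  L1: h(82,23)=(82*31+23)%997=571 h(26,8)=(26*31+8)%997=814 -> [571, 814]
  L2: h(571,814)=(571*31+814)%997=569 -> [569]
  root = 569 != target 590
Candidate B: set leaf[2] = 80 -> leaves = [82, 62, 80, 8]
  L0: [82, 62, 80, 8]
  L1: h(82,62)=(82*31+62)%997=610 h(80,8)=(80*31+8)%997=494 -> [610, 494]
  L2: h(610,494)=(610*31+494)%997=461 -> [461]
  root = 461 != target 590
Candidate C: set leaf[3] = 72 -> leaves = [82, 62, 26, 72]
  L0: [82, 62, 26, 72]
  L1: h(82,62)=(82*31+62)%997=610 h(26,72)=(26*31+72)%997=878 -> [610, 878]
  L2: h(610,878)=(610*31+878)%997=845 -> [845]
  root = 845 != target 590
Candidate D: set leaf[2] = 52 -> leaves = [82, 62, 52, 8]
  L0: [82, 62, 52, 8]
  L1: h(82,62)=(82*31+62)%997=610 h(52,8)=(52*31+8)%997=623 -> [610, 623]
  L2: h(610,623)=(610*31+623)%997=590 -> [590]
  root = 590 == target 590  ** MATCH **
Candidate D produces the target root.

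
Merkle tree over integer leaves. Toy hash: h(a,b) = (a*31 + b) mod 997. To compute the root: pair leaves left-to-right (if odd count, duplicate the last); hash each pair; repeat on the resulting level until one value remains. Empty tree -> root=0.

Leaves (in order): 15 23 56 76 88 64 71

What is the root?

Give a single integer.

Answer: 809

Derivation:
L0: [15, 23, 56, 76, 88, 64, 71]
L1: h(15,23)=(15*31+23)%997=488 h(56,76)=(56*31+76)%997=815 h(88,64)=(88*31+64)%997=798 h(71,71)=(71*31+71)%997=278 -> [488, 815, 798, 278]
L2: h(488,815)=(488*31+815)%997=988 h(798,278)=(798*31+278)%997=91 -> [988, 91]
L3: h(988,91)=(988*31+91)%997=809 -> [809]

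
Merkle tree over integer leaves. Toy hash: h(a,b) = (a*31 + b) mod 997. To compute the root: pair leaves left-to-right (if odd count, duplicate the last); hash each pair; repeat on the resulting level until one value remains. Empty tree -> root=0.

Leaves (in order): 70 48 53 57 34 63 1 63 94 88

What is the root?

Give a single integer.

Answer: 765

Derivation:
L0: [70, 48, 53, 57, 34, 63, 1, 63, 94, 88]
L1: h(70,48)=(70*31+48)%997=224 h(53,57)=(53*31+57)%997=703 h(34,63)=(34*31+63)%997=120 h(1,63)=(1*31+63)%997=94 h(94,88)=(94*31+88)%997=11 -> [224, 703, 120, 94, 11]
L2: h(224,703)=(224*31+703)%997=668 h(120,94)=(120*31+94)%997=823 h(11,11)=(11*31+11)%997=352 -> [668, 823, 352]
L3: h(668,823)=(668*31+823)%997=594 h(352,352)=(352*31+352)%997=297 -> [594, 297]
L4: h(594,297)=(594*31+297)%997=765 -> [765]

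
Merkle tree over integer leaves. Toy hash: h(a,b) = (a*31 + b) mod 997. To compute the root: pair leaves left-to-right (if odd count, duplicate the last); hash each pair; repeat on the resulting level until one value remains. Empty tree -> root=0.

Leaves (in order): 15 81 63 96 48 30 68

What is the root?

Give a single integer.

Answer: 376

Derivation:
L0: [15, 81, 63, 96, 48, 30, 68]
L1: h(15,81)=(15*31+81)%997=546 h(63,96)=(63*31+96)%997=55 h(48,30)=(48*31+30)%997=521 h(68,68)=(68*31+68)%997=182 -> [546, 55, 521, 182]
L2: h(546,55)=(546*31+55)%997=32 h(521,182)=(521*31+182)%997=381 -> [32, 381]
L3: h(32,381)=(32*31+381)%997=376 -> [376]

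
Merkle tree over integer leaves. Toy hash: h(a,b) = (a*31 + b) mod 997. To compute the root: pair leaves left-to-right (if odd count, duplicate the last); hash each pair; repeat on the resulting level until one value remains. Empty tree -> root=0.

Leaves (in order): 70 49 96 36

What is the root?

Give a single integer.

L0: [70, 49, 96, 36]
L1: h(70,49)=(70*31+49)%997=225 h(96,36)=(96*31+36)%997=21 -> [225, 21]
L2: h(225,21)=(225*31+21)%997=17 -> [17]

Answer: 17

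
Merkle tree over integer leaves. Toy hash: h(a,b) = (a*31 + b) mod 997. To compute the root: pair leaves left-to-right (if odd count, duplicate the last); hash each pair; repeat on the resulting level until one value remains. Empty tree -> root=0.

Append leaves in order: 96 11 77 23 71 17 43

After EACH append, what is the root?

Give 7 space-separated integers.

After append 96 (leaves=[96]):
  L0: [96]
  root=96
After append 11 (leaves=[96, 11]):
  L0: [96, 11]
  L1: h(96,11)=(96*31+11)%997=993 -> [993]
  root=993
After append 77 (leaves=[96, 11, 77]):
  L0: [96, 11, 77]
  L1: h(96,11)=(96*31+11)%997=993 h(77,77)=(77*31+77)%997=470 -> [993, 470]
  L2: h(993,470)=(993*31+470)%997=346 -> [346]
  root=346
After append 23 (leaves=[96, 11, 77, 23]):
  L0: [96, 11, 77, 23]
  L1: h(96,11)=(96*31+11)%997=993 h(77,23)=(77*31+23)%997=416 -> [993, 416]
  L2: h(993,416)=(993*31+416)%997=292 -> [292]
  root=292
After append 71 (leaves=[96, 11, 77, 23, 71]):
  L0: [96, 11, 77, 23, 71]
  L1: h(96,11)=(96*31+11)%997=993 h(77,23)=(77*31+23)%997=416 h(71,71)=(71*31+71)%997=278 -> [993, 416, 278]
  L2: h(993,416)=(993*31+416)%997=292 h(278,278)=(278*31+278)%997=920 -> [292, 920]
  L3: h(292,920)=(292*31+920)%997=2 -> [2]
  root=2
After append 17 (leaves=[96, 11, 77, 23, 71, 17]):
  L0: [96, 11, 77, 23, 71, 17]
  L1: h(96,11)=(96*31+11)%997=993 h(77,23)=(77*31+23)%997=416 h(71,17)=(71*31+17)%997=224 -> [993, 416, 224]
  L2: h(993,416)=(993*31+416)%997=292 h(224,224)=(224*31+224)%997=189 -> [292, 189]
  L3: h(292,189)=(292*31+189)%997=268 -> [268]
  root=268
After append 43 (leaves=[96, 11, 77, 23, 71, 17, 43]):
  L0: [96, 11, 77, 23, 71, 17, 43]
  L1: h(96,11)=(96*31+11)%997=993 h(77,23)=(77*31+23)%997=416 h(71,17)=(71*31+17)%997=224 h(43,43)=(43*31+43)%997=379 -> [993, 416, 224, 379]
  L2: h(993,416)=(993*31+416)%997=292 h(224,379)=(224*31+379)%997=344 -> [292, 344]
  L3: h(292,344)=(292*31+344)%997=423 -> [423]
  root=423

Answer: 96 993 346 292 2 268 423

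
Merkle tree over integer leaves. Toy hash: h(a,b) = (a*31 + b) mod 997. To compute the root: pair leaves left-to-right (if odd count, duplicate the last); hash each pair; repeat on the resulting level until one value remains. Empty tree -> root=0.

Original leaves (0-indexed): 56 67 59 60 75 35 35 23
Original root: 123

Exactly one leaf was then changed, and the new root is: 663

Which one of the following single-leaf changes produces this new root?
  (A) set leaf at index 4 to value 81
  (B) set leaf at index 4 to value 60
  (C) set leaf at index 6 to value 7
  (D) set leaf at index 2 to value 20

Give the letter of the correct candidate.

Answer: B

Derivation:
Original leaves: [56, 67, 59, 60, 75, 35, 35, 23]
Target new root: 663
Try each candidate change and compute the resulting root:
Candidate A: set leaf[4] = 81 -> leaves = [56, 67, 59, 60, 81, 35, 35, 23]
  L0: [56, 67, 59, 60, 81, 35, 35, 23]
  L1: h(56,67)=(56*31+67)%997=806 h(59,60)=(59*31+60)%997=892 h(81,35)=(81*31+35)%997=552 h(35,23)=(35*31+23)%997=111 -> [806, 892, 552, 111]
  L2: h(806,892)=(806*31+892)%997=953 h(552,111)=(552*31+111)%997=274 -> [953, 274]
  L3: h(953,274)=(953*31+274)%997=904 -> [904]
  root = 904 != target 663
Candidate B: set leaf[4] = 60 -> leaves = [56, 67, 59, 60, 60, 35, 35, 23]
  L0: [56, 67, 59, 60, 60, 35, 35, 23]
  L1: h(56,67)=(56*31+67)%997=806 h(59,60)=(59*31+60)%997=892 h(60,35)=(60*31+35)%997=898 h(35,23)=(35*31+23)%997=111 -> [806, 892, 898, 111]
  L2: h(806,892)=(806*31+892)%997=953 h(898,111)=(898*31+111)%997=33 -> [953, 33]
  L3: h(953,33)=(953*31+33)%997=663 -> [663]
  root = 663 == target 663  ** MATCH **
Candidate C: set leaf[6] = 7 -> leaves = [56, 67, 59, 60, 75, 35, 7, 23]
  L0: [56, 67, 59, 60, 75, 35, 7, 23]
  L1: h(56,67)=(56*31+67)%997=806 h(59,60)=(59*31+60)%997=892 h(75,35)=(75*31+35)%997=366 h(7,23)=(7*31+23)%997=240 -> [806, 892, 366, 240]
  L2: h(806,892)=(806*31+892)%997=953 h(366,240)=(366*31+240)%997=619 -> [953, 619]
  L3: h(953,619)=(953*31+619)%997=252 -> [252]
  root = 252 != target 663
Candidate D: set leaf[2] = 20 -> leaves = [56, 67, 20, 60, 75, 35, 35, 23]
  L0: [56, 67, 20, 60, 75, 35, 35, 23]
  L1: h(56,67)=(56*31+67)%997=806 h(20,60)=(20*31+60)%997=680 h(75,35)=(75*31+35)%997=366 h(35,23)=(35*31+23)%997=111 -> [806, 680, 366, 111]
  L2: h(806,680)=(806*31+680)%997=741 h(366,111)=(366*31+111)%997=490 -> [741, 490]
  L3: h(741,490)=(741*31+490)%997=530 -> [530]
  root = 530 != target 663
Candidate B produces the target root.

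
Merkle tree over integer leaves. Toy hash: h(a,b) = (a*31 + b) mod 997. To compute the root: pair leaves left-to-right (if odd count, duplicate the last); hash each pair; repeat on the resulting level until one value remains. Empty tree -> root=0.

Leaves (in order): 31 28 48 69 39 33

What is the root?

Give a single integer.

Answer: 563

Derivation:
L0: [31, 28, 48, 69, 39, 33]
L1: h(31,28)=(31*31+28)%997=989 h(48,69)=(48*31+69)%997=560 h(39,33)=(39*31+33)%997=245 -> [989, 560, 245]
L2: h(989,560)=(989*31+560)%997=312 h(245,245)=(245*31+245)%997=861 -> [312, 861]
L3: h(312,861)=(312*31+861)%997=563 -> [563]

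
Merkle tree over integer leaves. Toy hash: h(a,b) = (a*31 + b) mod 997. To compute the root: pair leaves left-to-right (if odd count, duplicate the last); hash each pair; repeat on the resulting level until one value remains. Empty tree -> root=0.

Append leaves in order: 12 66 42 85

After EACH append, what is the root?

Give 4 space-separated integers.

After append 12 (leaves=[12]):
  L0: [12]
  root=12
After append 66 (leaves=[12, 66]):
  L0: [12, 66]
  L1: h(12,66)=(12*31+66)%997=438 -> [438]
  root=438
After append 42 (leaves=[12, 66, 42]):
  L0: [12, 66, 42]
  L1: h(12,66)=(12*31+66)%997=438 h(42,42)=(42*31+42)%997=347 -> [438, 347]
  L2: h(438,347)=(438*31+347)%997=964 -> [964]
  root=964
After append 85 (leaves=[12, 66, 42, 85]):
  L0: [12, 66, 42, 85]
  L1: h(12,66)=(12*31+66)%997=438 h(42,85)=(42*31+85)%997=390 -> [438, 390]
  L2: h(438,390)=(438*31+390)%997=10 -> [10]
  root=10

Answer: 12 438 964 10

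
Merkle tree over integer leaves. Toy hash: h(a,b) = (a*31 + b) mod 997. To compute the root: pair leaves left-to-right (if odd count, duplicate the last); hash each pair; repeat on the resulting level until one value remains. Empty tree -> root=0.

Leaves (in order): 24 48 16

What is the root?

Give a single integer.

L0: [24, 48, 16]
L1: h(24,48)=(24*31+48)%997=792 h(16,16)=(16*31+16)%997=512 -> [792, 512]
L2: h(792,512)=(792*31+512)%997=139 -> [139]

Answer: 139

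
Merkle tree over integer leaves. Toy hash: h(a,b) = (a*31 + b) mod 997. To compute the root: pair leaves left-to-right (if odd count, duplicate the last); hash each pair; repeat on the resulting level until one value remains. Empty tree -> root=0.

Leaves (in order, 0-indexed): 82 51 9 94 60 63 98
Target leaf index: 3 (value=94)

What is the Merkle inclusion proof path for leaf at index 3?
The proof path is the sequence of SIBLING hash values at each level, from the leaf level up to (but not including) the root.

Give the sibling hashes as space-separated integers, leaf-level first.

L0 (leaves): [82, 51, 9, 94, 60, 63, 98], target index=3
L1: h(82,51)=(82*31+51)%997=599 [pair 0] h(9,94)=(9*31+94)%997=373 [pair 1] h(60,63)=(60*31+63)%997=926 [pair 2] h(98,98)=(98*31+98)%997=145 [pair 3] -> [599, 373, 926, 145]
  Sibling for proof at L0: 9
L2: h(599,373)=(599*31+373)%997=996 [pair 0] h(926,145)=(926*31+145)%997=935 [pair 1] -> [996, 935]
  Sibling for proof at L1: 599
L3: h(996,935)=(996*31+935)%997=904 [pair 0] -> [904]
  Sibling for proof at L2: 935
Root: 904
Proof path (sibling hashes from leaf to root): [9, 599, 935]

Answer: 9 599 935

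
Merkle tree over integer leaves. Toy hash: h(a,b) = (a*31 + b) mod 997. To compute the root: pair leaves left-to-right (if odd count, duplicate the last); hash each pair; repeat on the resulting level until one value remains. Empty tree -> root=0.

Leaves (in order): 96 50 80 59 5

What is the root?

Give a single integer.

L0: [96, 50, 80, 59, 5]
L1: h(96,50)=(96*31+50)%997=35 h(80,59)=(80*31+59)%997=545 h(5,5)=(5*31+5)%997=160 -> [35, 545, 160]
L2: h(35,545)=(35*31+545)%997=633 h(160,160)=(160*31+160)%997=135 -> [633, 135]
L3: h(633,135)=(633*31+135)%997=815 -> [815]

Answer: 815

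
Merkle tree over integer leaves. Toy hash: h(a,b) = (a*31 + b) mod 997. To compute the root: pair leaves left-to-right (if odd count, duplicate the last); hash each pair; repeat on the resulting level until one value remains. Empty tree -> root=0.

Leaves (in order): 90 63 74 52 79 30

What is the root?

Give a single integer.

L0: [90, 63, 74, 52, 79, 30]
L1: h(90,63)=(90*31+63)%997=859 h(74,52)=(74*31+52)%997=352 h(79,30)=(79*31+30)%997=485 -> [859, 352, 485]
L2: h(859,352)=(859*31+352)%997=62 h(485,485)=(485*31+485)%997=565 -> [62, 565]
L3: h(62,565)=(62*31+565)%997=493 -> [493]

Answer: 493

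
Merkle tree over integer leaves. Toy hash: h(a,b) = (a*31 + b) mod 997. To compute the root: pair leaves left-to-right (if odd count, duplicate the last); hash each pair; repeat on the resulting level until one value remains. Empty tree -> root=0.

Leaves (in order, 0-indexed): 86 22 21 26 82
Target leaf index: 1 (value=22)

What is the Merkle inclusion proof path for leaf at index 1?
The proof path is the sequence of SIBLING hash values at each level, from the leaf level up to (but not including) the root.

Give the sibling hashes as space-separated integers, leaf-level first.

Answer: 86 677 220

Derivation:
L0 (leaves): [86, 22, 21, 26, 82], target index=1
L1: h(86,22)=(86*31+22)%997=694 [pair 0] h(21,26)=(21*31+26)%997=677 [pair 1] h(82,82)=(82*31+82)%997=630 [pair 2] -> [694, 677, 630]
  Sibling for proof at L0: 86
L2: h(694,677)=(694*31+677)%997=257 [pair 0] h(630,630)=(630*31+630)%997=220 [pair 1] -> [257, 220]
  Sibling for proof at L1: 677
L3: h(257,220)=(257*31+220)%997=211 [pair 0] -> [211]
  Sibling for proof at L2: 220
Root: 211
Proof path (sibling hashes from leaf to root): [86, 677, 220]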